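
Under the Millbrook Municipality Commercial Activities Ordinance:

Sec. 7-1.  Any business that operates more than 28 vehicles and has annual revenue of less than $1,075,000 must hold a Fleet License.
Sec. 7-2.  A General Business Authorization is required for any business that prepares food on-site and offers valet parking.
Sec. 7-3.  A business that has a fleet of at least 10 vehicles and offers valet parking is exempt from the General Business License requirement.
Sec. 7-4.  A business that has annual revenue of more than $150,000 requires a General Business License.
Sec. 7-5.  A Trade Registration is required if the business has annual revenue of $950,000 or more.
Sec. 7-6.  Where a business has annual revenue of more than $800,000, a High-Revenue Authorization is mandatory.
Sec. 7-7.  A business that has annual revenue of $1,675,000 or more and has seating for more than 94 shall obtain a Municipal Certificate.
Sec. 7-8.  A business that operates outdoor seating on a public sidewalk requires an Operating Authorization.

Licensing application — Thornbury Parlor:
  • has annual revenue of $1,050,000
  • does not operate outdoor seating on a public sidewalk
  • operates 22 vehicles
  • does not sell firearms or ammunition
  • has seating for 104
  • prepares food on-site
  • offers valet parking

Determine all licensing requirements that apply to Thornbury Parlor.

General Business Authorization, High-Revenue Authorization, Trade Registration

Sec. 7-1. vehicles 22 ≤ 28; revenue $1,050,000 < $1,075,000 → Fleet License not required.
Sec. 7-2. prepares food on-site; offers valet parking → General Business Authorization required.
Sec. 7-3. vehicles 22 ≥ 10; offers valet parking → exempt from General Business License.
Sec. 7-4. revenue $1,050,000 > $150,000 → General Business License required.
Sec. 7-5. revenue $1,050,000 ≥ $950,000 → Trade Registration required.
Sec. 7-6. revenue $1,050,000 > $800,000 → High-Revenue Authorization required.
Sec. 7-7. revenue $1,050,000 < $1,675,000; seating 104 > 94 → Municipal Certificate not required.
Sec. 7-8. does not operate outdoor seating on a public sidewalk → Operating Authorization not required.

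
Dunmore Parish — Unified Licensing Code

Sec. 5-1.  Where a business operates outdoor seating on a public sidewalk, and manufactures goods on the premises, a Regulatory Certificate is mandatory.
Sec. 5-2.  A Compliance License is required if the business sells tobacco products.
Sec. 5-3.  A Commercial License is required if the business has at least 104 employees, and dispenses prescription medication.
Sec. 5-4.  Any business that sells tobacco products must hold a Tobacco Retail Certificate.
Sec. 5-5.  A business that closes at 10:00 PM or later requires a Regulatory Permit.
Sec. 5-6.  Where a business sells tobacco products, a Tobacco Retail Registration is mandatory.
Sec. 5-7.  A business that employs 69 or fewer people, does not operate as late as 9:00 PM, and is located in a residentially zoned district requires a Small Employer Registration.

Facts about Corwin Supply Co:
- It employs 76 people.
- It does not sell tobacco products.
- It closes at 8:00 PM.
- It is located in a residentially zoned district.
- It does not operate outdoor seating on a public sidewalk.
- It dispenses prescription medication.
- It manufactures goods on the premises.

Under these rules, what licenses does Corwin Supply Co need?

Sec. 5-1. does not operate outdoor seating on a public sidewalk; manufactures goods on the premises → Regulatory Certificate not required.
Sec. 5-2. does not sell tobacco products → Compliance License not required.
Sec. 5-3. employees 76 < 104; dispenses prescription medication → Commercial License not required.
Sec. 5-4. does not sell tobacco products → Tobacco Retail Certificate not required.
Sec. 5-5. closes 8:00 PM, at/before 10:00 PM → Regulatory Permit not required.
Sec. 5-6. does not sell tobacco products → Tobacco Retail Registration not required.
Sec. 5-7. employees 76 > 69; closes 8:00 PM, at/before 9:00 PM; is located in a residentially zoned district → Small Employer Registration not required.

None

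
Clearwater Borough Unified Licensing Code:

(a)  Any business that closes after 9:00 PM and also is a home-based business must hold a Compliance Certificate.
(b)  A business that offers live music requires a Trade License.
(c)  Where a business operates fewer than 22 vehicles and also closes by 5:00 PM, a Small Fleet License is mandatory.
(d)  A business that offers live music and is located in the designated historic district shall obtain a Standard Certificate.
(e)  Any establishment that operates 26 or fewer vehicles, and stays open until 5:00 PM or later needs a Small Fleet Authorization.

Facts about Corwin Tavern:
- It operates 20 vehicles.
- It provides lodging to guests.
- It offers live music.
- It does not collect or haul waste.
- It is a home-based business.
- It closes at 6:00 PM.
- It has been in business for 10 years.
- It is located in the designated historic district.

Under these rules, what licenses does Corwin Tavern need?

(a) closes 6:00 PM, at/before 9:00 PM; is a home-based business → Compliance Certificate not required.
(b) offers live music → Trade License required.
(c) vehicles 20 < 22; closes 6:00 PM, after 5:00 PM → Small Fleet License not required.
(d) offers live music; is located in the designated historic district → Standard Certificate required.
(e) vehicles 20 ≤ 26; closes 6:00 PM, after 5:00 PM → Small Fleet Authorization required.

Small Fleet Authorization, Standard Certificate, Trade License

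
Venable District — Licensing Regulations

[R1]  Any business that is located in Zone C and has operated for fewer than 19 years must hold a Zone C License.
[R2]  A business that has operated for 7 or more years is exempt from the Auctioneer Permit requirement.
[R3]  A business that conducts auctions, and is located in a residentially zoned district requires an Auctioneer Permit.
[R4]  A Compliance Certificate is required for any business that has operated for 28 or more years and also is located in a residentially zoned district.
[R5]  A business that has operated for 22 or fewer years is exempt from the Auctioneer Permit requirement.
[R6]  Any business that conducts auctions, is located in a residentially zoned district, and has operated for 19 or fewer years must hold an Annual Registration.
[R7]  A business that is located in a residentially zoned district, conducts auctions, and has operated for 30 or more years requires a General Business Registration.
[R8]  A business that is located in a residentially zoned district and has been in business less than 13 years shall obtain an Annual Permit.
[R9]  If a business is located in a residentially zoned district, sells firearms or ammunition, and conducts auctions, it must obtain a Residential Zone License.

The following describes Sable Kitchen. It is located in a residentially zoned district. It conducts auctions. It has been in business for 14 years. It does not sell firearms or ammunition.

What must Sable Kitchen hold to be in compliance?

Annual Registration

[R1] is located in a residentially zoned district (not: is located in Zone C); years in business 14 < 19 → Zone C License not required.
[R2] years in business 14 ≥ 7 → exempt from Auctioneer Permit.
[R3] conducts auctions; is located in a residentially zoned district → Auctioneer Permit required.
[R4] years in business 14 < 28; is located in a residentially zoned district → Compliance Certificate not required.
[R5] years in business 14 ≤ 22 → exempt from Auctioneer Permit.
[R6] conducts auctions; is located in a residentially zoned district; years in business 14 ≤ 19 → Annual Registration required.
[R7] is located in a residentially zoned district; conducts auctions; years in business 14 < 30 → General Business Registration not required.
[R8] is located in a residentially zoned district; years in business 14 ≥ 13 → Annual Permit not required.
[R9] is located in a residentially zoned district; does not sell firearms or ammunition; conducts auctions → Residential Zone License not required.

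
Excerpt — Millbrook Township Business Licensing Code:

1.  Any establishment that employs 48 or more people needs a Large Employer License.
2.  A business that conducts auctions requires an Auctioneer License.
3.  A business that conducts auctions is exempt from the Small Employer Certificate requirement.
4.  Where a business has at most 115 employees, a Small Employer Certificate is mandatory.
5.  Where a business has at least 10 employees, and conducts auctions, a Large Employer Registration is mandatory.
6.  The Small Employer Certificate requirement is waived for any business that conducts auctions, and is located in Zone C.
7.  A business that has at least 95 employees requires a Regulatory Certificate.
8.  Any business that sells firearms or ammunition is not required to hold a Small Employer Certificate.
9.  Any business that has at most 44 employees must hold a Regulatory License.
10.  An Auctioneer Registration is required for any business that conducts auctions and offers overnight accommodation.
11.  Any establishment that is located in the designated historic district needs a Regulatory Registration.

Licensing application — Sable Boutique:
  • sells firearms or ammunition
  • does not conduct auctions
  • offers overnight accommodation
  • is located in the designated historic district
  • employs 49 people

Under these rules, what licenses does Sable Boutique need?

1. employees 49 ≥ 48 → Large Employer License required.
2. does not conduct auctions → Auctioneer License not required.
3. does not conduct auctions → Small Employer Certificate exemption does not apply.
4. employees 49 ≤ 115 → Small Employer Certificate required.
5. employees 49 ≥ 10; does not conduct auctions → Large Employer Registration not required.
6. does not conduct auctions; is located in the designated historic district (not: is located in Zone C) → Small Employer Certificate exemption does not apply.
7. employees 49 < 95 → Regulatory Certificate not required.
8. sells firearms or ammunition → exempt from Small Employer Certificate.
9. employees 49 > 44 → Regulatory License not required.
10. does not conduct auctions; offers overnight accommodation → Auctioneer Registration not required.
11. is located in the designated historic district → Regulatory Registration required.

Large Employer License, Regulatory Registration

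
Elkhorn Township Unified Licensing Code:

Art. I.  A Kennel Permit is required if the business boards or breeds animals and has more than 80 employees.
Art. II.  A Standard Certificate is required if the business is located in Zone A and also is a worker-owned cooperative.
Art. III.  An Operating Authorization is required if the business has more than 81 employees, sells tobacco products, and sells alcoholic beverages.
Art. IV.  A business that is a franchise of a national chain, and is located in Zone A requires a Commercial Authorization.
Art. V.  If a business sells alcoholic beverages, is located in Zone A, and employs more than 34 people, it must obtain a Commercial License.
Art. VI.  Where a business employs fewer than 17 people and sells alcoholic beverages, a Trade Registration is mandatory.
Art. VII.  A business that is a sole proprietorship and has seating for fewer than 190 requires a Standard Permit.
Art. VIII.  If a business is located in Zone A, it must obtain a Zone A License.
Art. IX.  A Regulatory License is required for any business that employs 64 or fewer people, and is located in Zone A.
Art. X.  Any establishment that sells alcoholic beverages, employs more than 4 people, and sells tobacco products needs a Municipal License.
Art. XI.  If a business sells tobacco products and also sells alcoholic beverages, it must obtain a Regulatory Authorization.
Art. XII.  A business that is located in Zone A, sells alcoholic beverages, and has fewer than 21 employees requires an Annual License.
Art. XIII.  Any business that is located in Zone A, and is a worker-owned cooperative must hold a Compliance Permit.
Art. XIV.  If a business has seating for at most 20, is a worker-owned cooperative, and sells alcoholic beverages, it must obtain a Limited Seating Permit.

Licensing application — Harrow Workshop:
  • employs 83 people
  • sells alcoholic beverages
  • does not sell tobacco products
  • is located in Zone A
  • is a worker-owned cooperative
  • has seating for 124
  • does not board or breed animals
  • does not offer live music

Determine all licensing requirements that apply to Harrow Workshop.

Commercial License, Compliance Permit, Standard Certificate, Zone A License

Art. I. does not board or breed animals; employees 83 > 80 → Kennel Permit not required.
Art. II. is located in Zone A; is a worker-owned cooperative → Standard Certificate required.
Art. III. employees 83 > 81; does not sell tobacco products; sells alcoholic beverages → Operating Authorization not required.
Art. IV. is a worker-owned cooperative (not: is a franchise of a national chain); is located in Zone A → Commercial Authorization not required.
Art. V. sells alcoholic beverages; is located in Zone A; employees 83 > 34 → Commercial License required.
Art. VI. employees 83 ≥ 17; sells alcoholic beverages → Trade Registration not required.
Art. VII. is a worker-owned cooperative (not: is a sole proprietorship); seating 124 < 190 → Standard Permit not required.
Art. VIII. is located in Zone A → Zone A License required.
Art. IX. employees 83 > 64; is located in Zone A → Regulatory License not required.
Art. X. sells alcoholic beverages; employees 83 > 4; does not sell tobacco products → Municipal License not required.
Art. XI. does not sell tobacco products; sells alcoholic beverages → Regulatory Authorization not required.
Art. XII. is located in Zone A; sells alcoholic beverages; employees 83 ≥ 21 → Annual License not required.
Art. XIII. is located in Zone A; is a worker-owned cooperative → Compliance Permit required.
Art. XIV. seating 124 > 20; is a worker-owned cooperative; sells alcoholic beverages → Limited Seating Permit not required.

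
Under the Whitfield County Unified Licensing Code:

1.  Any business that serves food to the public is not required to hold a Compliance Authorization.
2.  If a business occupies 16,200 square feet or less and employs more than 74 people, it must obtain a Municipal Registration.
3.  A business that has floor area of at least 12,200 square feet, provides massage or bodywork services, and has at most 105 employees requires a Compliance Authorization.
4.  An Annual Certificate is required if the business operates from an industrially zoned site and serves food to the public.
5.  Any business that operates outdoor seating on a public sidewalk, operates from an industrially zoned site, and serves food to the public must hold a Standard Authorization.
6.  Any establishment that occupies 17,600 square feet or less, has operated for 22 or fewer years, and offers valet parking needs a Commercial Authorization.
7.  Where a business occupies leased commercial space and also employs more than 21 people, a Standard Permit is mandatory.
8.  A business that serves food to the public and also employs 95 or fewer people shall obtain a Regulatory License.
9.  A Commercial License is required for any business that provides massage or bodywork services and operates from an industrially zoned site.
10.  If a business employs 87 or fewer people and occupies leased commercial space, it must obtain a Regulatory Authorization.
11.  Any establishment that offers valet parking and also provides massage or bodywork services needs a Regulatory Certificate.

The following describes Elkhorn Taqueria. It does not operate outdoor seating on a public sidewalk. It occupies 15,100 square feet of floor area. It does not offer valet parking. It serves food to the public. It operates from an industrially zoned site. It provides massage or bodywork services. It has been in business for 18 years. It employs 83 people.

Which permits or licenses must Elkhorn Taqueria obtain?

1. serves food to the public → exempt from Compliance Authorization.
2. floor area 15,100 square feet ≤ 16,200 square feet; employees 83 > 74 → Municipal Registration required.
3. floor area 15,100 square feet ≥ 12,200 square feet; provides massage or bodywork services; employees 83 ≤ 105 → Compliance Authorization required.
4. operates from an industrially zoned site; serves food to the public → Annual Certificate required.
5. does not operate outdoor seating on a public sidewalk; operates from an industrially zoned site; serves food to the public → Standard Authorization not required.
6. floor area 15,100 square feet ≤ 17,600 square feet; years in business 18 ≤ 22; does not offer valet parking → Commercial Authorization not required.
7. operates from an industrially zoned site (not: occupies leased commercial space); employees 83 > 21 → Standard Permit not required.
8. serves food to the public; employees 83 ≤ 95 → Regulatory License required.
9. provides massage or bodywork services; operates from an industrially zoned site → Commercial License required.
10. employees 83 ≤ 87; operates from an industrially zoned site (not: occupies leased commercial space) → Regulatory Authorization not required.
11. does not offer valet parking; provides massage or bodywork services → Regulatory Certificate not required.

Annual Certificate, Commercial License, Municipal Registration, Regulatory License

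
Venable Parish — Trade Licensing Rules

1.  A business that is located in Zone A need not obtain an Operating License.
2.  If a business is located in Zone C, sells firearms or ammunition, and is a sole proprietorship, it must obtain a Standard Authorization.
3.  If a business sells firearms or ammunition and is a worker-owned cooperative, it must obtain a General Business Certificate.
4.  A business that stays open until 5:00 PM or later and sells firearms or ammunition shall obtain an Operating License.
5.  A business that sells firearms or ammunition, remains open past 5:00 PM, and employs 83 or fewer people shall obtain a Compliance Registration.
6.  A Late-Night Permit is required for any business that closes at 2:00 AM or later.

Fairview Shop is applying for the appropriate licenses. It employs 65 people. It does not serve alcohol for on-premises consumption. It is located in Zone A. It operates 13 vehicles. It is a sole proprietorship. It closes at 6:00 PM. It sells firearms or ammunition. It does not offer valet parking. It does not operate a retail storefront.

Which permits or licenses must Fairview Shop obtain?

1. is located in Zone A → exempt from Operating License.
2. is located in Zone A (not: is located in Zone C); sells firearms or ammunition; is a sole proprietorship → Standard Authorization not required.
3. sells firearms or ammunition; is a sole proprietorship (not: is a worker-owned cooperative) → General Business Certificate not required.
4. closes 6:00 PM, after 5:00 PM; sells firearms or ammunition → Operating License required.
5. sells firearms or ammunition; closes 6:00 PM, after 5:00 PM; employees 65 ≤ 83 → Compliance Registration required.
6. closes 6:00 PM, at/before 2:00 AM → Late-Night Permit not required.

Compliance Registration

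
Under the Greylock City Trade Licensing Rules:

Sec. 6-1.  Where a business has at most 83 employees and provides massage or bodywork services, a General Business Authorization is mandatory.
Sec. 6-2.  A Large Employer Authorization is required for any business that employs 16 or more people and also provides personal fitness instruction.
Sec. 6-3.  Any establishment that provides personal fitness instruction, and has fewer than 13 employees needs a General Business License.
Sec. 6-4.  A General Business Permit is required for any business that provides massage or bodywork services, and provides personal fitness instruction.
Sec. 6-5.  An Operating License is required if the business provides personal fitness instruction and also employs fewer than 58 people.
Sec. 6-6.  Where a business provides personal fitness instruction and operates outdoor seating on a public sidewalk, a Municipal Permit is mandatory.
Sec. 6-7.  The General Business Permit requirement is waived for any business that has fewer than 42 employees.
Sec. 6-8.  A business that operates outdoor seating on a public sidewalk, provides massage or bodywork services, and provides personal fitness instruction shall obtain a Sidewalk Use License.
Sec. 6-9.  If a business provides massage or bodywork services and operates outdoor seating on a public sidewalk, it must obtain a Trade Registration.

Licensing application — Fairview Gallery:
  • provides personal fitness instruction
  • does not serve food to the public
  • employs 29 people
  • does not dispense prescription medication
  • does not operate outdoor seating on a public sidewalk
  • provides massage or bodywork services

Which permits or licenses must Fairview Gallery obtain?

Sec. 6-1. employees 29 ≤ 83; provides massage or bodywork services → General Business Authorization required.
Sec. 6-2. employees 29 ≥ 16; provides personal fitness instruction → Large Employer Authorization required.
Sec. 6-3. provides personal fitness instruction; employees 29 ≥ 13 → General Business License not required.
Sec. 6-4. provides massage or bodywork services; provides personal fitness instruction → General Business Permit required.
Sec. 6-5. provides personal fitness instruction; employees 29 < 58 → Operating License required.
Sec. 6-6. provides personal fitness instruction; does not operate outdoor seating on a public sidewalk → Municipal Permit not required.
Sec. 6-7. employees 29 < 42 → exempt from General Business Permit.
Sec. 6-8. does not operate outdoor seating on a public sidewalk; provides massage or bodywork services; provides personal fitness instruction → Sidewalk Use License not required.
Sec. 6-9. provides massage or bodywork services; does not operate outdoor seating on a public sidewalk → Trade Registration not required.

General Business Authorization, Large Employer Authorization, Operating License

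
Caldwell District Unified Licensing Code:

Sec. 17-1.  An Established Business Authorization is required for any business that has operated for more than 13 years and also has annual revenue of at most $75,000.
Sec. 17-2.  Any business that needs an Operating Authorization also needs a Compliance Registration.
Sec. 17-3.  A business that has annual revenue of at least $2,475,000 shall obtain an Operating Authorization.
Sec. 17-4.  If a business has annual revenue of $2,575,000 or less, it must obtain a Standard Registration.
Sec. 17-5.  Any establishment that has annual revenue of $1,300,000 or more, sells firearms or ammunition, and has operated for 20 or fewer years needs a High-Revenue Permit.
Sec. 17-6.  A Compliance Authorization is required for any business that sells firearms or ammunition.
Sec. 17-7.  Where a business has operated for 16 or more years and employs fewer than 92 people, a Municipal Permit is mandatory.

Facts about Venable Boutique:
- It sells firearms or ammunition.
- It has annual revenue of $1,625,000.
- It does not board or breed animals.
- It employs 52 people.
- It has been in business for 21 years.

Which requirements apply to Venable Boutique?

Compliance Authorization, Municipal Permit, Standard Registration

Sec. 17-1. years in business 21 > 13; revenue $1,625,000 > $75,000 → Established Business Authorization not required.
Sec. 17-2. Operating Authorization is not required → no effect.
Sec. 17-3. revenue $1,625,000 < $2,475,000 → Operating Authorization not required.
Sec. 17-4. revenue $1,625,000 ≤ $2,575,000 → Standard Registration required.
Sec. 17-5. revenue $1,625,000 ≥ $1,300,000; sells firearms or ammunition; years in business 21 > 20 → High-Revenue Permit not required.
Sec. 17-6. sells firearms or ammunition → Compliance Authorization required.
Sec. 17-7. years in business 21 ≥ 16; employees 52 < 92 → Municipal Permit required.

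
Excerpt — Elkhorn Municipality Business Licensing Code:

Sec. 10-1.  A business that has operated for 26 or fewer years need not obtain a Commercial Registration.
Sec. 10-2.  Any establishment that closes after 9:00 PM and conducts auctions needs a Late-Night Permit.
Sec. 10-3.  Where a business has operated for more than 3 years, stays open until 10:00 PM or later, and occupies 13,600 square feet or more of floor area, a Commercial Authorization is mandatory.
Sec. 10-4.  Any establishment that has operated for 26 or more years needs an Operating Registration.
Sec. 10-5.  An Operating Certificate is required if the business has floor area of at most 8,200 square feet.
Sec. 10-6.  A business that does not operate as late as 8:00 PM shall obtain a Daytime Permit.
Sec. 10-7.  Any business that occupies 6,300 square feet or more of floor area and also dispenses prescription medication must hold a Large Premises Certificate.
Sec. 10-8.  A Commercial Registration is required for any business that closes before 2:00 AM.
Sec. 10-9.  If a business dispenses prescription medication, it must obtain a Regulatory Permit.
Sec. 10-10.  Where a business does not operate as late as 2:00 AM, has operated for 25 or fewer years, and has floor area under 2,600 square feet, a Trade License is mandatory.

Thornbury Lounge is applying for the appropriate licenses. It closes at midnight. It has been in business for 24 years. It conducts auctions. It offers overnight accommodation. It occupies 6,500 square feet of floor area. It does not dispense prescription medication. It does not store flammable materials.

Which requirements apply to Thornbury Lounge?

Late-Night Permit, Operating Certificate

Sec. 10-1. years in business 24 ≤ 26 → exempt from Commercial Registration.
Sec. 10-2. closes midnight, after 9:00 PM; conducts auctions → Late-Night Permit required.
Sec. 10-3. years in business 24 > 3; closes midnight, after 10:00 PM; floor area 6,500 square feet < 13,600 square feet → Commercial Authorization not required.
Sec. 10-4. years in business 24 < 26 → Operating Registration not required.
Sec. 10-5. floor area 6,500 square feet ≤ 8,200 square feet → Operating Certificate required.
Sec. 10-6. closes midnight, after 8:00 PM → Daytime Permit not required.
Sec. 10-7. floor area 6,500 square feet ≥ 6,300 square feet; does not dispense prescription medication → Large Premises Certificate not required.
Sec. 10-8. closes midnight, at/before 2:00 AM → Commercial Registration required.
Sec. 10-9. does not dispense prescription medication → Regulatory Permit not required.
Sec. 10-10. closes midnight, at/before 2:00 AM; years in business 24 ≤ 25; floor area 6,500 square feet ≥ 2,600 square feet → Trade License not required.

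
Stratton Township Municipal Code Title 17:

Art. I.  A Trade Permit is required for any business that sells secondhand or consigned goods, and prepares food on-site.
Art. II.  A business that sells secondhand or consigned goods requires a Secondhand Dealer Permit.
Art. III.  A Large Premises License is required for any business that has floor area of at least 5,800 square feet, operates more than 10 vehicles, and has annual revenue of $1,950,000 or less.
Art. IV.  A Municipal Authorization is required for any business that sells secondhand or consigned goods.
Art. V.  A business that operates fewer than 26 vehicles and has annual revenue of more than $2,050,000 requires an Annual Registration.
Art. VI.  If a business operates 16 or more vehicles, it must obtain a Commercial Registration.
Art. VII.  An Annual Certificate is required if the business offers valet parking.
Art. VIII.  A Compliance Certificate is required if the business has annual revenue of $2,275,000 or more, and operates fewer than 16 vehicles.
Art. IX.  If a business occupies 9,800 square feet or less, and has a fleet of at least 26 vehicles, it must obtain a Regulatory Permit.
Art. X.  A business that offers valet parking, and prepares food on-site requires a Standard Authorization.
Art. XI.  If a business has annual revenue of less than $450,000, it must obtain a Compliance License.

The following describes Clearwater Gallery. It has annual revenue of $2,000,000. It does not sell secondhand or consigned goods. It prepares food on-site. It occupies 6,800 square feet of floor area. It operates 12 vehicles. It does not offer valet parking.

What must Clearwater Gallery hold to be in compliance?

Art. I. does not sell secondhand or consigned goods; prepares food on-site → Trade Permit not required.
Art. II. does not sell secondhand or consigned goods → Secondhand Dealer Permit not required.
Art. III. floor area 6,800 square feet ≥ 5,800 square feet; vehicles 12 > 10; revenue $2,000,000 > $1,950,000 → Large Premises License not required.
Art. IV. does not sell secondhand or consigned goods → Municipal Authorization not required.
Art. V. vehicles 12 < 26; revenue $2,000,000 ≤ $2,050,000 → Annual Registration not required.
Art. VI. vehicles 12 < 16 → Commercial Registration not required.
Art. VII. does not offer valet parking → Annual Certificate not required.
Art. VIII. revenue $2,000,000 < $2,275,000; vehicles 12 < 16 → Compliance Certificate not required.
Art. IX. floor area 6,800 square feet ≤ 9,800 square feet; vehicles 12 < 26 → Regulatory Permit not required.
Art. X. does not offer valet parking; prepares food on-site → Standard Authorization not required.
Art. XI. revenue $2,000,000 ≥ $450,000 → Compliance License not required.

None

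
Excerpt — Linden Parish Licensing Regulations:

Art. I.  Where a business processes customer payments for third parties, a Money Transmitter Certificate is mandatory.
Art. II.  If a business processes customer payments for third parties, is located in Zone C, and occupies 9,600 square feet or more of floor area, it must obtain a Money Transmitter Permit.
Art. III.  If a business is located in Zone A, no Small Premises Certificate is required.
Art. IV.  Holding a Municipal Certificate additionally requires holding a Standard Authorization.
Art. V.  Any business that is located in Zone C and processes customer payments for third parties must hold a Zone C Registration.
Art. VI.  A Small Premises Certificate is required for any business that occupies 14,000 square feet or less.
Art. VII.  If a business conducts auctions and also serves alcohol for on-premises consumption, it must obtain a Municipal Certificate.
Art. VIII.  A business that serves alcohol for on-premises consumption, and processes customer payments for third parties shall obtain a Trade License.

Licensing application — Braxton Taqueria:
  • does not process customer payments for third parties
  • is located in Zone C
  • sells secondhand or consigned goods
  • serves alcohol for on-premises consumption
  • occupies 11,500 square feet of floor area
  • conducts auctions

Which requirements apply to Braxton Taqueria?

Art. I. does not process customer payments for third parties → Money Transmitter Certificate not required.
Art. II. does not process customer payments for third parties; is located in Zone C; floor area 11,500 square feet ≥ 9,600 square feet → Money Transmitter Permit not required.
Art. III. is located in Zone C (not: is located in Zone A) → Small Premises Certificate exemption does not apply.
Art. IV. Municipal Certificate is required → Standard Authorization also required.
Art. V. is located in Zone C; does not process customer payments for third parties → Zone C Registration not required.
Art. VI. floor area 11,500 square feet ≤ 14,000 square feet → Small Premises Certificate required.
Art. VII. conducts auctions; serves alcohol for on-premises consumption → Municipal Certificate required.
Art. VIII. serves alcohol for on-premises consumption; does not process customer payments for third parties → Trade License not required.

Municipal Certificate, Small Premises Certificate, Standard Authorization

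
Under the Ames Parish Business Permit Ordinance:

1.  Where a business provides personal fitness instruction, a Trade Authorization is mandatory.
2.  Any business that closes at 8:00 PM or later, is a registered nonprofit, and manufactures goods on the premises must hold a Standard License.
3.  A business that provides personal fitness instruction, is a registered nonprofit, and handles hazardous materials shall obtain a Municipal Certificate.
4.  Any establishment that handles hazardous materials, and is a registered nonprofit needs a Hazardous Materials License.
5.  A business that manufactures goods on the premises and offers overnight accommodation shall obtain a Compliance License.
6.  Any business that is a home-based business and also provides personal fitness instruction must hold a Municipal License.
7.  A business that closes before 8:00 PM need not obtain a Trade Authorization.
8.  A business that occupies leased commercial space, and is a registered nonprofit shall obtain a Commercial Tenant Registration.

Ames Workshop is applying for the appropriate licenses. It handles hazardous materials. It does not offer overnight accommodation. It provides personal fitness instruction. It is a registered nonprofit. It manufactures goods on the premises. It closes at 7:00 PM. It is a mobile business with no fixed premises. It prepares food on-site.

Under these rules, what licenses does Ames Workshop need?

1. provides personal fitness instruction → Trade Authorization required.
2. closes 7:00 PM, at/before 8:00 PM; is a registered nonprofit; manufactures goods on the premises → Standard License not required.
3. provides personal fitness instruction; is a registered nonprofit; handles hazardous materials → Municipal Certificate required.
4. handles hazardous materials; is a registered nonprofit → Hazardous Materials License required.
5. manufactures goods on the premises; does not offer overnight accommodation → Compliance License not required.
6. is a mobile business with no fixed premises (not: is a home-based business); provides personal fitness instruction → Municipal License not required.
7. closes 7:00 PM, at/before 8:00 PM → exempt from Trade Authorization.
8. is a mobile business with no fixed premises (not: occupies leased commercial space); is a registered nonprofit → Commercial Tenant Registration not required.

Hazardous Materials License, Municipal Certificate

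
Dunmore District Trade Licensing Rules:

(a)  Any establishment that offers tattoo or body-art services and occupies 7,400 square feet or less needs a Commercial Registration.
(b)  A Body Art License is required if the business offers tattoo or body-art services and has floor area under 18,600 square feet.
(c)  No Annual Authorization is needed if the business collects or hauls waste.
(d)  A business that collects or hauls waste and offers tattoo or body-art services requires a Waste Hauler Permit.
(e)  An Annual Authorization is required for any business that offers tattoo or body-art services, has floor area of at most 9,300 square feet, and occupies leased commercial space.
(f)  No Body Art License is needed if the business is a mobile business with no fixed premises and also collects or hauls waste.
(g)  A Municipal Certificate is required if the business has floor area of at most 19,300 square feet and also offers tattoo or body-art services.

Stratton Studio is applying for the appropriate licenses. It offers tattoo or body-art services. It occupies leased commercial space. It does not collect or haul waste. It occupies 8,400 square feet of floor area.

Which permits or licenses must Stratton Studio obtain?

Annual Authorization, Body Art License, Municipal Certificate

(a) offers tattoo or body-art services; floor area 8,400 square feet > 7,400 square feet → Commercial Registration not required.
(b) offers tattoo or body-art services; floor area 8,400 square feet < 18,600 square feet → Body Art License required.
(c) does not collect or haul waste → Annual Authorization exemption does not apply.
(d) does not collect or haul waste; offers tattoo or body-art services → Waste Hauler Permit not required.
(e) offers tattoo or body-art services; floor area 8,400 square feet ≤ 9,300 square feet; occupies leased commercial space → Annual Authorization required.
(f) occupies leased commercial space (not: is a mobile business with no fixed premises); does not collect or haul waste → Body Art License exemption does not apply.
(g) floor area 8,400 square feet ≤ 19,300 square feet; offers tattoo or body-art services → Municipal Certificate required.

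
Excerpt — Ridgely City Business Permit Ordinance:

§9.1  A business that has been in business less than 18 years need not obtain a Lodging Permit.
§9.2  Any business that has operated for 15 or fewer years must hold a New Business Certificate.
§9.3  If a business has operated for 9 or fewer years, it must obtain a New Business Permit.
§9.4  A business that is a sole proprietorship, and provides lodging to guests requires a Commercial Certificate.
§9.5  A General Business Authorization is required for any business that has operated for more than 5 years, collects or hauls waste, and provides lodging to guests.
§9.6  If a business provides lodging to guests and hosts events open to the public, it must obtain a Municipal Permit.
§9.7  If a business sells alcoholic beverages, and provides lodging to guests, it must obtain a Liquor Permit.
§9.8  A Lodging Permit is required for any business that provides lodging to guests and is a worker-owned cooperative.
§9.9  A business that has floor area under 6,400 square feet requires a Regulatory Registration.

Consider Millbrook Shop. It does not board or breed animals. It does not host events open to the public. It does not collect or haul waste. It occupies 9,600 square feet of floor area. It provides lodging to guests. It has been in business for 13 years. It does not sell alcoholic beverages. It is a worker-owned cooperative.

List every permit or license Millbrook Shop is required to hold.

New Business Certificate

§9.1 years in business 13 < 18 → exempt from Lodging Permit.
§9.2 years in business 13 ≤ 15 → New Business Certificate required.
§9.3 years in business 13 > 9 → New Business Permit not required.
§9.4 is a worker-owned cooperative (not: is a sole proprietorship); provides lodging to guests → Commercial Certificate not required.
§9.5 years in business 13 > 5; does not collect or haul waste; provides lodging to guests → General Business Authorization not required.
§9.6 provides lodging to guests; does not host events open to the public → Municipal Permit not required.
§9.7 does not sell alcoholic beverages; provides lodging to guests → Liquor Permit not required.
§9.8 provides lodging to guests; is a worker-owned cooperative → Lodging Permit required.
§9.9 floor area 9,600 square feet ≥ 6,400 square feet → Regulatory Registration not required.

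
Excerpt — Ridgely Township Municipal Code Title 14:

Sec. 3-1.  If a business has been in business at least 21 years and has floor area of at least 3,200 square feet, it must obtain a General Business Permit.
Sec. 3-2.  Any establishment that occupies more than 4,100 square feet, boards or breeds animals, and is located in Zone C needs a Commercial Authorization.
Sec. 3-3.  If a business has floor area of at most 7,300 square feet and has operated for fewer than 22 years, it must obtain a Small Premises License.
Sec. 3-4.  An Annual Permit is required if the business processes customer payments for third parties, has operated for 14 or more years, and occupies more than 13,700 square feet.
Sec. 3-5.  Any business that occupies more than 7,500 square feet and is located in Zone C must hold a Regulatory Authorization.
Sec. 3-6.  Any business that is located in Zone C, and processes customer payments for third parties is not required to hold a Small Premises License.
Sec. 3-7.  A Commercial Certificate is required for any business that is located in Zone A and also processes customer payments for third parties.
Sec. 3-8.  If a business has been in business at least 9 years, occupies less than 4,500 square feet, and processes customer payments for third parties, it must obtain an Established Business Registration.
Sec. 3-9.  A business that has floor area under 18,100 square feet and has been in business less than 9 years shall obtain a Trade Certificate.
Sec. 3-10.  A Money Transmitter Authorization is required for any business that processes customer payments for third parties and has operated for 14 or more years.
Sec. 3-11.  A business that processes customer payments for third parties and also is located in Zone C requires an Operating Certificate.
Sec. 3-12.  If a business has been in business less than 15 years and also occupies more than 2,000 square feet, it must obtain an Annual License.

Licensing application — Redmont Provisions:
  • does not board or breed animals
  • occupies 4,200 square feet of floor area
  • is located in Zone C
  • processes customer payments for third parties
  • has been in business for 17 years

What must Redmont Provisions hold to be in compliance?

Established Business Registration, Money Transmitter Authorization, Operating Certificate

Sec. 3-1. years in business 17 < 21; floor area 4,200 square feet ≥ 3,200 square feet → General Business Permit not required.
Sec. 3-2. floor area 4,200 square feet > 4,100 square feet; does not board or breed animals; is located in Zone C → Commercial Authorization not required.
Sec. 3-3. floor area 4,200 square feet ≤ 7,300 square feet; years in business 17 < 22 → Small Premises License required.
Sec. 3-4. processes customer payments for third parties; years in business 17 ≥ 14; floor area 4,200 square feet ≤ 13,700 square feet → Annual Permit not required.
Sec. 3-5. floor area 4,200 square feet ≤ 7,500 square feet; is located in Zone C → Regulatory Authorization not required.
Sec. 3-6. is located in Zone C; processes customer payments for third parties → exempt from Small Premises License.
Sec. 3-7. is located in Zone C (not: is located in Zone A); processes customer payments for third parties → Commercial Certificate not required.
Sec. 3-8. years in business 17 ≥ 9; floor area 4,200 square feet < 4,500 square feet; processes customer payments for third parties → Established Business Registration required.
Sec. 3-9. floor area 4,200 square feet < 18,100 square feet; years in business 17 ≥ 9 → Trade Certificate not required.
Sec. 3-10. processes customer payments for third parties; years in business 17 ≥ 14 → Money Transmitter Authorization required.
Sec. 3-11. processes customer payments for third parties; is located in Zone C → Operating Certificate required.
Sec. 3-12. years in business 17 ≥ 15; floor area 4,200 square feet > 2,000 square feet → Annual License not required.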